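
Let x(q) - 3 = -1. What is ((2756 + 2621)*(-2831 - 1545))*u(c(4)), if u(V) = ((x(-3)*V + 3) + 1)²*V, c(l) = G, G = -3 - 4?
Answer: 16470826400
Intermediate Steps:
G = -7
x(q) = 2 (x(q) = 3 - 1 = 2)
c(l) = -7
u(V) = V*(4 + 2*V)² (u(V) = ((2*V + 3) + 1)²*V = ((3 + 2*V) + 1)²*V = (4 + 2*V)²*V = V*(4 + 2*V)²)
((2756 + 2621)*(-2831 - 1545))*u(c(4)) = ((2756 + 2621)*(-2831 - 1545))*(4*(-7)*(2 - 7)²) = (5377*(-4376))*(4*(-7)*(-5)²) = -94119008*(-7)*25 = -23529752*(-700) = 16470826400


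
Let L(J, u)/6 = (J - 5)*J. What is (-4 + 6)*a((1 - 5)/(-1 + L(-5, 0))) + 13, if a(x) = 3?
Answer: 19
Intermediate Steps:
L(J, u) = 6*J*(-5 + J) (L(J, u) = 6*((J - 5)*J) = 6*((-5 + J)*J) = 6*(J*(-5 + J)) = 6*J*(-5 + J))
(-4 + 6)*a((1 - 5)/(-1 + L(-5, 0))) + 13 = (-4 + 6)*3 + 13 = 2*3 + 13 = 6 + 13 = 19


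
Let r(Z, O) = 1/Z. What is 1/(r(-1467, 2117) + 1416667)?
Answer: 1467/2078250488 ≈ 7.0588e-7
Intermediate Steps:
1/(r(-1467, 2117) + 1416667) = 1/(1/(-1467) + 1416667) = 1/(-1/1467 + 1416667) = 1/(2078250488/1467) = 1467/2078250488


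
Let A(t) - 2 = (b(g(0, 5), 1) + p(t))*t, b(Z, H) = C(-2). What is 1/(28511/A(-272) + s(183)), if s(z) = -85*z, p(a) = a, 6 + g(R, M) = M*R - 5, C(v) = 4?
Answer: -10414/161985697 ≈ -6.4290e-5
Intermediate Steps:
g(R, M) = -11 + M*R (g(R, M) = -6 + (M*R - 5) = -6 + (-5 + M*R) = -11 + M*R)
b(Z, H) = 4
A(t) = 2 + t*(4 + t) (A(t) = 2 + (4 + t)*t = 2 + t*(4 + t))
1/(28511/A(-272) + s(183)) = 1/(28511/(2 + (-272)² + 4*(-272)) - 85*183) = 1/(28511/(2 + 73984 - 1088) - 15555) = 1/(28511/72898 - 15555) = 1/(28511*(1/72898) - 15555) = 1/(4073/10414 - 15555) = 1/(-161985697/10414) = -10414/161985697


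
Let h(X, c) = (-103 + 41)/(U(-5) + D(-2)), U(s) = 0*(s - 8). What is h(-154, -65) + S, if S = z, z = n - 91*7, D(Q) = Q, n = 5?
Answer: -601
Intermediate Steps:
U(s) = 0 (U(s) = 0*(-8 + s) = 0)
h(X, c) = 31 (h(X, c) = (-103 + 41)/(0 - 2) = -62/(-2) = -62*(-½) = 31)
z = -632 (z = 5 - 91*7 = 5 - 637 = -632)
S = -632
h(-154, -65) + S = 31 - 632 = -601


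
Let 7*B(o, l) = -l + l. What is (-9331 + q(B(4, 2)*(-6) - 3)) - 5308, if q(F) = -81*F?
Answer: -14396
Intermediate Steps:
B(o, l) = 0 (B(o, l) = (-l + l)/7 = (⅐)*0 = 0)
(-9331 + q(B(4, 2)*(-6) - 3)) - 5308 = (-9331 - 81*(0*(-6) - 3)) - 5308 = (-9331 - 81*(0 - 3)) - 5308 = (-9331 - 81*(-3)) - 5308 = (-9331 + 243) - 5308 = -9088 - 5308 = -14396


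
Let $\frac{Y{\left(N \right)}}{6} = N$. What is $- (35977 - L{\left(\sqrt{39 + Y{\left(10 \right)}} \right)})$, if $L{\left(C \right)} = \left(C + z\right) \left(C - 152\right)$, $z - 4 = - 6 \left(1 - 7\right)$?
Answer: $-41958 - 336 \sqrt{11} \approx -43072.0$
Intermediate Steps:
$Y{\left(N \right)} = 6 N$
$z = 40$ ($z = 4 - 6 \left(1 - 7\right) = 4 - -36 = 4 + 36 = 40$)
$L{\left(C \right)} = \left(-152 + C\right) \left(40 + C\right)$ ($L{\left(C \right)} = \left(C + 40\right) \left(C - 152\right) = \left(40 + C\right) \left(-152 + C\right) = \left(-152 + C\right) \left(40 + C\right)$)
$- (35977 - L{\left(\sqrt{39 + Y{\left(10 \right)}} \right)}) = - (35977 - \left(-6080 + \left(\sqrt{39 + 6 \cdot 10}\right)^{2} - 112 \sqrt{39 + 6 \cdot 10}\right)) = - (35977 - \left(-6080 + \left(\sqrt{39 + 60}\right)^{2} - 112 \sqrt{39 + 60}\right)) = - (35977 - \left(-6080 + \left(\sqrt{99}\right)^{2} - 112 \sqrt{99}\right)) = - (35977 - \left(-6080 + \left(3 \sqrt{11}\right)^{2} - 112 \cdot 3 \sqrt{11}\right)) = - (35977 - \left(-6080 + 99 - 336 \sqrt{11}\right)) = - (35977 - \left(-5981 - 336 \sqrt{11}\right)) = - (35977 + \left(5981 + 336 \sqrt{11}\right)) = - (41958 + 336 \sqrt{11}) = -41958 - 336 \sqrt{11}$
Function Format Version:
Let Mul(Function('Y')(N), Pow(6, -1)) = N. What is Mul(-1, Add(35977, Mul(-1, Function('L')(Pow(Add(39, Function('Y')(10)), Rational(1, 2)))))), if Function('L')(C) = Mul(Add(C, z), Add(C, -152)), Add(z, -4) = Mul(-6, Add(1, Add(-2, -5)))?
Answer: Add(-41958, Mul(-336, Pow(11, Rational(1, 2)))) ≈ -43072.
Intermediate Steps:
Function('Y')(N) = Mul(6, N)
z = 40 (z = Add(4, Mul(-6, Add(1, Add(-2, -5)))) = Add(4, Mul(-6, Add(1, -7))) = Add(4, Mul(-6, -6)) = Add(4, 36) = 40)
Function('L')(C) = Mul(Add(-152, C), Add(40, C)) (Function('L')(C) = Mul(Add(C, 40), Add(C, -152)) = Mul(Add(40, C), Add(-152, C)) = Mul(Add(-152, C), Add(40, C)))
Mul(-1, Add(35977, Mul(-1, Function('L')(Pow(Add(39, Function('Y')(10)), Rational(1, 2)))))) = Mul(-1, Add(35977, Mul(-1, Add(-6080, Pow(Pow(Add(39, Mul(6, 10)), Rational(1, 2)), 2), Mul(-112, Pow(Add(39, Mul(6, 10)), Rational(1, 2))))))) = Mul(-1, Add(35977, Mul(-1, Add(-6080, Pow(Pow(Add(39, 60), Rational(1, 2)), 2), Mul(-112, Pow(Add(39, 60), Rational(1, 2))))))) = Mul(-1, Add(35977, Mul(-1, Add(-6080, Pow(Pow(99, Rational(1, 2)), 2), Mul(-112, Pow(99, Rational(1, 2))))))) = Mul(-1, Add(35977, Mul(-1, Add(-6080, Pow(Mul(3, Pow(11, Rational(1, 2))), 2), Mul(-112, Mul(3, Pow(11, Rational(1, 2)))))))) = Mul(-1, Add(35977, Mul(-1, Add(-6080, 99, Mul(-336, Pow(11, Rational(1, 2))))))) = Mul(-1, Add(35977, Mul(-1, Add(-5981, Mul(-336, Pow(11, Rational(1, 2))))))) = Mul(-1, Add(35977, Add(5981, Mul(336, Pow(11, Rational(1, 2)))))) = Mul(-1, Add(41958, Mul(336, Pow(11, Rational(1, 2))))) = Add(-41958, Mul(-336, Pow(11, Rational(1, 2))))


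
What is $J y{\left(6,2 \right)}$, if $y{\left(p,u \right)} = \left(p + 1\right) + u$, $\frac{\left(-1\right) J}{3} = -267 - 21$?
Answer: $7776$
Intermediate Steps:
$J = 864$ ($J = - 3 \left(-267 - 21\right) = \left(-3\right) \left(-288\right) = 864$)
$y{\left(p,u \right)} = 1 + p + u$ ($y{\left(p,u \right)} = \left(1 + p\right) + u = 1 + p + u$)
$J y{\left(6,2 \right)} = 864 \left(1 + 6 + 2\right) = 864 \cdot 9 = 7776$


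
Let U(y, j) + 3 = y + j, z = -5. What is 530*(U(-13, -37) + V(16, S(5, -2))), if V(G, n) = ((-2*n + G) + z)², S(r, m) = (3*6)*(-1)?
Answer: 1142680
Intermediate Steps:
S(r, m) = -18 (S(r, m) = 18*(-1) = -18)
V(G, n) = (-5 + G - 2*n)² (V(G, n) = ((-2*n + G) - 5)² = ((G - 2*n) - 5)² = (-5 + G - 2*n)²)
U(y, j) = -3 + j + y (U(y, j) = -3 + (y + j) = -3 + (j + y) = -3 + j + y)
530*(U(-13, -37) + V(16, S(5, -2))) = 530*((-3 - 37 - 13) + (5 - 1*16 + 2*(-18))²) = 530*(-53 + (5 - 16 - 36)²) = 530*(-53 + (-47)²) = 530*(-53 + 2209) = 530*2156 = 1142680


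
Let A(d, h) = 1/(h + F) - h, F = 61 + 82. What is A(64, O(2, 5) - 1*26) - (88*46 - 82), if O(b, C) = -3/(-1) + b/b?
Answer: -477223/121 ≈ -3944.0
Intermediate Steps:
F = 143
O(b, C) = 4 (O(b, C) = -3*(-1) + 1 = 3 + 1 = 4)
A(d, h) = 1/(143 + h) - h (A(d, h) = 1/(h + 143) - h = 1/(143 + h) - h)
A(64, O(2, 5) - 1*26) - (88*46 - 82) = (1 - (4 - 1*26)² - 143*(4 - 1*26))/(143 + (4 - 1*26)) - (88*46 - 82) = (1 - (4 - 26)² - 143*(4 - 26))/(143 + (4 - 26)) - (4048 - 82) = (1 - 1*(-22)² - 143*(-22))/(143 - 22) - 1*3966 = (1 - 1*484 + 3146)/121 - 3966 = (1 - 484 + 3146)/121 - 3966 = (1/121)*2663 - 3966 = 2663/121 - 3966 = -477223/121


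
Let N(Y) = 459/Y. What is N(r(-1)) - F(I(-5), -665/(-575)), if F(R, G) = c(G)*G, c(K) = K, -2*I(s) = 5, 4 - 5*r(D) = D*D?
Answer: 10099436/13225 ≈ 763.66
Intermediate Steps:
r(D) = 4/5 - D**2/5 (r(D) = 4/5 - D*D/5 = 4/5 - D**2/5)
I(s) = -5/2 (I(s) = -1/2*5 = -5/2)
F(R, G) = G**2 (F(R, G) = G*G = G**2)
N(r(-1)) - F(I(-5), -665/(-575)) = 459/(4/5 - 1/5*(-1)**2) - (-665/(-575))**2 = 459/(4/5 - 1/5*1) - (-665*(-1/575))**2 = 459/(4/5 - 1/5) - (133/115)**2 = 459/(3/5) - 1*17689/13225 = 459*(5/3) - 17689/13225 = 765 - 17689/13225 = 10099436/13225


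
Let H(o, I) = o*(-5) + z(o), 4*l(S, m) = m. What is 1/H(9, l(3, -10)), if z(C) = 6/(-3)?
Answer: -1/47 ≈ -0.021277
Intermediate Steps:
z(C) = -2 (z(C) = 6*(-1/3) = -2)
l(S, m) = m/4
H(o, I) = -2 - 5*o (H(o, I) = o*(-5) - 2 = -5*o - 2 = -2 - 5*o)
1/H(9, l(3, -10)) = 1/(-2 - 5*9) = 1/(-2 - 45) = 1/(-47) = -1/47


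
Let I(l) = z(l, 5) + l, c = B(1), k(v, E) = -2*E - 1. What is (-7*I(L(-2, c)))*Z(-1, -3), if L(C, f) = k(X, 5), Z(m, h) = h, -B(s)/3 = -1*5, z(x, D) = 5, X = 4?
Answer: -126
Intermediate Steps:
k(v, E) = -1 - 2*E
B(s) = 15 (B(s) = -(-3)*5 = -3*(-5) = 15)
c = 15
L(C, f) = -11 (L(C, f) = -1 - 2*5 = -1 - 10 = -11)
I(l) = 5 + l
(-7*I(L(-2, c)))*Z(-1, -3) = -7*(5 - 11)*(-3) = -7*(-6)*(-3) = 42*(-3) = -126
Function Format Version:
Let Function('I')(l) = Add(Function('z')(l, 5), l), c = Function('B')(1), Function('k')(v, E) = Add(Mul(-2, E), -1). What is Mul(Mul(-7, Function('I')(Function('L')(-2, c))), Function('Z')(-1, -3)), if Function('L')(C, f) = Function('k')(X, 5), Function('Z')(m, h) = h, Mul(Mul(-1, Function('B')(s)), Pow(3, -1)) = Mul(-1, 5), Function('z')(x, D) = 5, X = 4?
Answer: -126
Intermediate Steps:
Function('k')(v, E) = Add(-1, Mul(-2, E))
Function('B')(s) = 15 (Function('B')(s) = Mul(-3, Mul(-1, 5)) = Mul(-3, -5) = 15)
c = 15
Function('L')(C, f) = -11 (Function('L')(C, f) = Add(-1, Mul(-2, 5)) = Add(-1, -10) = -11)
Function('I')(l) = Add(5, l)
Mul(Mul(-7, Function('I')(Function('L')(-2, c))), Function('Z')(-1, -3)) = Mul(Mul(-7, Add(5, -11)), -3) = Mul(Mul(-7, -6), -3) = Mul(42, -3) = -126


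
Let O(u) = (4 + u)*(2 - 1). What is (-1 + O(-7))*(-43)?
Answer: 172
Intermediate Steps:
O(u) = 4 + u (O(u) = (4 + u)*1 = 4 + u)
(-1 + O(-7))*(-43) = (-1 + (4 - 7))*(-43) = (-1 - 3)*(-43) = -4*(-43) = 172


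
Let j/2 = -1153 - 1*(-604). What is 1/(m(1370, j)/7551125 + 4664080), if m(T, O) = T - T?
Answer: 1/4664080 ≈ 2.1440e-7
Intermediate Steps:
j = -1098 (j = 2*(-1153 - 1*(-604)) = 2*(-1153 + 604) = 2*(-549) = -1098)
m(T, O) = 0
1/(m(1370, j)/7551125 + 4664080) = 1/(0/7551125 + 4664080) = 1/(0*(1/7551125) + 4664080) = 1/(0 + 4664080) = 1/4664080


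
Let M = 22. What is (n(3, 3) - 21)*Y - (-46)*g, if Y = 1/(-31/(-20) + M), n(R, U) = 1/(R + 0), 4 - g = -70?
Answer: 4808612/1413 ≈ 3403.1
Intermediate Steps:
g = 74 (g = 4 - 1*(-70) = 4 + 70 = 74)
n(R, U) = 1/R
Y = 20/471 (Y = 1/(-31/(-20) + 22) = 1/(-31*(-1/20) + 22) = 1/(31/20 + 22) = 1/(471/20) = 20/471 ≈ 0.042463)
(n(3, 3) - 21)*Y - (-46)*g = (1/3 - 21)*(20/471) - (-46)*74 = (⅓ - 21)*(20/471) - 1*(-3404) = -62/3*20/471 + 3404 = -1240/1413 + 3404 = 4808612/1413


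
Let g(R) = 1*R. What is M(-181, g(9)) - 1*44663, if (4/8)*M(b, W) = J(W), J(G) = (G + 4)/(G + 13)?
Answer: -491280/11 ≈ -44662.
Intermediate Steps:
J(G) = (4 + G)/(13 + G)
g(R) = R
M(b, W) = 2*(4 + W)/(13 + W) (M(b, W) = 2*((4 + W)/(13 + W)) = 2*(4 + W)/(13 + W))
M(-181, g(9)) - 1*44663 = 2*(4 + 9)/(13 + 9) - 1*44663 = 2*13/22 - 44663 = 2*(1/22)*13 - 44663 = 13/11 - 44663 = -491280/11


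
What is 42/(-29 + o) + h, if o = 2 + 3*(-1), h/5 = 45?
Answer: 1118/5 ≈ 223.60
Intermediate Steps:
h = 225 (h = 5*45 = 225)
o = -1 (o = 2 - 3 = -1)
42/(-29 + o) + h = 42/(-29 - 1) + 225 = 42/(-30) + 225 = 42*(-1/30) + 225 = -7/5 + 225 = 1118/5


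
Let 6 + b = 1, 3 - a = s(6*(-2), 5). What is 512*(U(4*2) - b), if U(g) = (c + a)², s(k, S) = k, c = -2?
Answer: 89088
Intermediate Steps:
a = 15 (a = 3 - 6*(-2) = 3 - 1*(-12) = 3 + 12 = 15)
U(g) = 169 (U(g) = (-2 + 15)² = 13² = 169)
b = -5 (b = -6 + 1 = -5)
512*(U(4*2) - b) = 512*(169 - 1*(-5)) = 512*(169 + 5) = 512*174 = 89088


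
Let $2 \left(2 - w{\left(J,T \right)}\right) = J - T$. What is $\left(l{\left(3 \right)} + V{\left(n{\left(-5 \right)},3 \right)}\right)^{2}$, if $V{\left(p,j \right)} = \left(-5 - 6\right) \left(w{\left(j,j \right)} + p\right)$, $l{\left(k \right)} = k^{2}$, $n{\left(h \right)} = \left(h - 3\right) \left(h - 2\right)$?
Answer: $395641$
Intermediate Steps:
$w{\left(J,T \right)} = 2 + \frac{T}{2} - \frac{J}{2}$ ($w{\left(J,T \right)} = 2 - \frac{J - T}{2} = 2 - \left(\frac{J}{2} - \frac{T}{2}\right) = 2 + \frac{T}{2} - \frac{J}{2}$)
$n{\left(h \right)} = \left(-3 + h\right) \left(-2 + h\right)$
$V{\left(p,j \right)} = -22 - 11 p$ ($V{\left(p,j \right)} = \left(-5 - 6\right) \left(\left(2 + \frac{j}{2} - \frac{j}{2}\right) + p\right) = - 11 \left(2 + p\right) = -22 - 11 p$)
$\left(l{\left(3 \right)} + V{\left(n{\left(-5 \right)},3 \right)}\right)^{2} = \left(3^{2} - \left(22 + 11 \left(6 + \left(-5\right)^{2} - -25\right)\right)\right)^{2} = \left(9 - \left(22 + 11 \left(6 + 25 + 25\right)\right)\right)^{2} = \left(9 - 638\right)^{2} = \left(-629\right)^{2} = 395641$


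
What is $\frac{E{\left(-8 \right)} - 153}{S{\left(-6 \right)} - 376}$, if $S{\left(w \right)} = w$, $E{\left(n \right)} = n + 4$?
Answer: $\frac{157}{382} \approx 0.41099$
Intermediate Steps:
$E{\left(n \right)} = 4 + n$
$\frac{E{\left(-8 \right)} - 153}{S{\left(-6 \right)} - 376} = \frac{\left(4 - 8\right) - 153}{-6 - 376} = \frac{-4 - 153}{-382} = \left(-157\right) \left(- \frac{1}{382}\right) = \frac{157}{382}$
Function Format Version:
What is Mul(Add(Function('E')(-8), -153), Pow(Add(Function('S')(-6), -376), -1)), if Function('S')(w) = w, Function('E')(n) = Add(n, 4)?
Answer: Rational(157, 382) ≈ 0.41099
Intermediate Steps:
Function('E')(n) = Add(4, n)
Mul(Add(Function('E')(-8), -153), Pow(Add(Function('S')(-6), -376), -1)) = Mul(Add(Add(4, -8), -153), Pow(Add(-6, -376), -1)) = Mul(Add(-4, -153), Pow(-382, -1)) = Mul(-157, Rational(-1, 382)) = Rational(157, 382)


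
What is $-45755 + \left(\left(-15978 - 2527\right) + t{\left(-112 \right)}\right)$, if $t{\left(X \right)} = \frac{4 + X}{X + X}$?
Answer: $- \frac{3598533}{56} \approx -64260.0$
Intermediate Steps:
$t{\left(X \right)} = \frac{4 + X}{2 X}$
$-45755 + \left(\left(-15978 - 2527\right) + t{\left(-112 \right)}\right) = -45755 + \left(\left(-15978 - 2527\right) + \frac{4 - 112}{2 \left(-112\right)}\right) = -45755 - \left(18505 + \frac{1}{224} \left(-108\right)\right) = -45755 + \left(-18505 + \frac{27}{56}\right) = -45755 - \frac{1036253}{56} = - \frac{3598533}{56}$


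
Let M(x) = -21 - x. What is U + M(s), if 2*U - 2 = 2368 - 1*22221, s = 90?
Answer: -20073/2 ≈ -10037.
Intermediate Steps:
U = -19851/2 (U = 1 + (2368 - 1*22221)/2 = 1 + (2368 - 22221)/2 = 1 + (1/2)*(-19853) = 1 - 19853/2 = -19851/2 ≈ -9925.5)
U + M(s) = -19851/2 + (-21 - 1*90) = -19851/2 + (-21 - 90) = -19851/2 - 111 = -20073/2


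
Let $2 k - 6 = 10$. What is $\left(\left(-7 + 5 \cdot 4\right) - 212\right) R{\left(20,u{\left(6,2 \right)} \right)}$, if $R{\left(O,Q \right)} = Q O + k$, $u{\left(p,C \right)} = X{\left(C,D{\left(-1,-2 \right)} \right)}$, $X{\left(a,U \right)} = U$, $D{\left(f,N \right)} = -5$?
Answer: $18308$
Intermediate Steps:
$k = 8$ ($k = 3 + \frac{1}{2} \cdot 10 = 3 + 5 = 8$)
$u{\left(p,C \right)} = -5$
$R{\left(O,Q \right)} = 8 + O Q$ ($R{\left(O,Q \right)} = Q O + 8 = O Q + 8 = 8 + O Q$)
$\left(\left(-7 + 5 \cdot 4\right) - 212\right) R{\left(20,u{\left(6,2 \right)} \right)} = \left(\left(-7 + 5 \cdot 4\right) - 212\right) \left(8 + 20 \left(-5\right)\right) = \left(\left(-7 + 20\right) - 212\right) \left(8 - 100\right) = \left(13 - 212\right) \left(-92\right) = \left(-199\right) \left(-92\right) = 18308$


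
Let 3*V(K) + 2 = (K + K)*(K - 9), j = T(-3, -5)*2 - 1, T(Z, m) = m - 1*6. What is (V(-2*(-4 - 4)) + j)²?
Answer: 2601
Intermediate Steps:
T(Z, m) = -6 + m (T(Z, m) = m - 6 = -6 + m)
j = -23 (j = (-6 - 5)*2 - 1 = -11*2 - 1 = -22 - 1 = -23)
V(K) = -⅔ + 2*K*(-9 + K)/3 (V(K) = -⅔ + ((K + K)*(K - 9))/3 = -⅔ + ((2*K)*(-9 + K))/3 = -⅔ + (2*K*(-9 + K))/3 = -⅔ + 2*K*(-9 + K)/3)
(V(-2*(-4 - 4)) + j)² = ((-⅔ - (-12)*(-4 - 4) + 2*(-2*(-4 - 4))²/3) - 23)² = ((-⅔ - (-12)*(-8) + 2*(-2*(-8))²/3) - 23)² = ((-⅔ - 6*16 + (⅔)*16²) - 23)² = ((-⅔ - 96 + (⅔)*256) - 23)² = ((-⅔ - 96 + 512/3) - 23)² = (74 - 23)² = 51² = 2601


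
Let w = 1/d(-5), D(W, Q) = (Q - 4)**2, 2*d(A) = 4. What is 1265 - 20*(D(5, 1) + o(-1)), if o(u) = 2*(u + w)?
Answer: 1105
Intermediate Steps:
d(A) = 2 (d(A) = (1/2)*4 = 2)
D(W, Q) = (-4 + Q)**2
w = 1/2 ≈ 0.50000
o(u) = 1 + 2*u (o(u) = 2*(u + 1/2) = 2*(1/2 + u) = 1 + 2*u)
1265 - 20*(D(5, 1) + o(-1)) = 1265 - 20*((-4 + 1)**2 + (1 + 2*(-1))) = 1265 - 20*((-3)**2 + (1 - 2)) = 1265 - 20*(9 - 1) = 1265 - 20*8 = 1265 - 1*160 = 1265 - 160 = 1105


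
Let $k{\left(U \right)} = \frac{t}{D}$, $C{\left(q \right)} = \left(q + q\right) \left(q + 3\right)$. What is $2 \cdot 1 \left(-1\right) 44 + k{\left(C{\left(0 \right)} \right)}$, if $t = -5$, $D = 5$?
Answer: $-89$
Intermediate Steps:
$C{\left(q \right)} = 2 q \left(3 + q\right)$
$k{\left(U \right)} = -1$ ($k{\left(U \right)} = - \frac{5}{5} = \left(-5\right) \frac{1}{5} = -1$)
$2 \cdot 1 \left(-1\right) 44 + k{\left(C{\left(0 \right)} \right)} = 2 \cdot 1 \left(-1\right) 44 - 1 = 2 \left(-1\right) 44 - 1 = \left(-2\right) 44 - 1 = -88 - 1 = -89$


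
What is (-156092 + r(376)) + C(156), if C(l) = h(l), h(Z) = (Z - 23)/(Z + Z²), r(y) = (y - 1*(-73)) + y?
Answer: -3802799231/24492 ≈ -1.5527e+5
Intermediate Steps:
r(y) = 73 + 2*y (r(y) = (y + 73) + y = (73 + y) + y = 73 + 2*y)
h(Z) = (-23 + Z)/(Z + Z²)
C(l) = (-23 + l)/(l*(1 + l))
(-156092 + r(376)) + C(156) = (-156092 + (73 + 2*376)) + (-23 + 156)/(156*(1 + 156)) = (-156092 + (73 + 752)) + (1/156)*133/157 = (-156092 + 825) + (1/156)*(1/157)*133 = -155267 + 133/24492 = -3802799231/24492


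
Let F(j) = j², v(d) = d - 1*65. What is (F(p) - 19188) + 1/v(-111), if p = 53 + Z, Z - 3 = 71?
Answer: -538385/176 ≈ -3059.0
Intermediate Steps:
Z = 74 (Z = 3 + 71 = 74)
v(d) = -65 + d (v(d) = d - 65 = -65 + d)
p = 127 (p = 53 + 74 = 127)
(F(p) - 19188) + 1/v(-111) = (127² - 19188) + 1/(-65 - 111) = (16129 - 19188) + 1/(-176) = -3059 - 1/176 = -538385/176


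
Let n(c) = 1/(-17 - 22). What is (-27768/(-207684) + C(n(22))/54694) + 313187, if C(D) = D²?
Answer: 50101657843991701/159973550802 ≈ 3.1319e+5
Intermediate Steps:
n(c) = -1/39 (n(c) = 1/(-39) = -1/39)
(-27768/(-207684) + C(n(22))/54694) + 313187 = (-27768/(-207684) + (-1/39)²/54694) + 313187 = (-27768*(-1/207684) + (1/1521)*(1/54694)) + 313187 = (2314/17307 + 1/83189574) + 313187 = 21388965727/159973550802 + 313187 = 50101657843991701/159973550802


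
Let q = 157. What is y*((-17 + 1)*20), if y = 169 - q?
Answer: -3840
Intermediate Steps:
y = 12 (y = 169 - 1*157 = 169 - 157 = 12)
y*((-17 + 1)*20) = 12*((-17 + 1)*20) = 12*(-16*20) = 12*(-320) = -3840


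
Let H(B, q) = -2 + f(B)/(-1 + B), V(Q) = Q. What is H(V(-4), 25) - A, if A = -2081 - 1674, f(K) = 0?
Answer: 3753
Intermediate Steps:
A = -3755
H(B, q) = -2 (H(B, q) = -2 + 0/(-1 + B) = -2 + 0 = -2)
H(V(-4), 25) - A = -2 - 1*(-3755) = -2 + 3755 = 3753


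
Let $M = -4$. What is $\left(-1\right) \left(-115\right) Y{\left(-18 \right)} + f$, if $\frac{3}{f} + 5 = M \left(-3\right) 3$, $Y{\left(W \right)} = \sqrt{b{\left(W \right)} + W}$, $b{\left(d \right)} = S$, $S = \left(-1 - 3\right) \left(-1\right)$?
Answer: $\frac{3}{31} + 115 i \sqrt{14} \approx 0.096774 + 430.29 i$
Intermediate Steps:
$S = 4$ ($S = \left(-4\right) \left(-1\right) = 4$)
$b{\left(d \right)} = 4$
$Y{\left(W \right)} = \sqrt{4 + W}$
$f = \frac{3}{31}$ ($f = \frac{3}{-5 + \left(-4\right) \left(-3\right) 3} = \frac{3}{-5 + 12 \cdot 3} = \frac{3}{-5 + 36} = \frac{3}{31} \approx 0.096774$)
$\left(-1\right) \left(-115\right) Y{\left(-18 \right)} + f = \left(-1\right) \left(-115\right) \sqrt{4 - 18} + \frac{3}{31} = 115 \sqrt{-14} + \frac{3}{31} = 115 i \sqrt{14} + \frac{3}{31} = \frac{3}{31} + 115 i \sqrt{14}$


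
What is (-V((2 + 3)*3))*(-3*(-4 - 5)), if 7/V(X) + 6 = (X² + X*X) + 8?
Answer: -189/452 ≈ -0.41814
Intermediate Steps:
V(X) = 7/(2 + 2*X²) (V(X) = 7/(-6 + ((X² + X*X) + 8)) = 7/(-6 + ((X² + X²) + 8)) = 7/(-6 + (2*X² + 8)) = 7/(-6 + (8 + 2*X²)) = 7/(2 + 2*X²))
(-V((2 + 3)*3))*(-3*(-4 - 5)) = (-7/(2*(1 + ((2 + 3)*3)²)))*(-3*(-4 - 5)) = (-7/(2*(1 + (5*3)²)))*(-3*(-9)) = -7/(2*(1 + 15²))*27 = -7/(2*(1 + 225))*27 = -7/(2*226)*27 = -1*7/452*27 = -7/452*27 = -189/452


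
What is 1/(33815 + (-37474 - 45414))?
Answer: -1/49073 ≈ -2.0378e-5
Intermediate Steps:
1/(33815 + (-37474 - 45414)) = 1/(33815 - 82888) = 1/(-49073) = -1/49073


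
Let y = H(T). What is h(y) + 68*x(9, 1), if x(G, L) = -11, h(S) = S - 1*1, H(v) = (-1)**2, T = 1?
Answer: -748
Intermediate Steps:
H(v) = 1
y = 1
h(S) = -1 + S (h(S) = S - 1 = -1 + S)
h(y) + 68*x(9, 1) = (-1 + 1) + 68*(-11) = 0 - 748 = -748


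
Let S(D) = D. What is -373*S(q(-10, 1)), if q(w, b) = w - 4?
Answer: 5222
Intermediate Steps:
q(w, b) = -4 + w
-373*S(q(-10, 1)) = -373*(-4 - 10) = -373*(-14) = 5222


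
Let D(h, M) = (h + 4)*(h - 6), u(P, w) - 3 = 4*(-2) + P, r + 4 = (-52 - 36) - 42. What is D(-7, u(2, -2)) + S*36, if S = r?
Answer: -4785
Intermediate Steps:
r = -134 (r = -4 + ((-52 - 36) - 42) = -4 + (-88 - 42) = -4 - 130 = -134)
u(P, w) = -5 + P (u(P, w) = 3 + (4*(-2) + P) = 3 + (-8 + P) = -5 + P)
S = -134
D(h, M) = (-6 + h)*(4 + h) (D(h, M) = (4 + h)*(-6 + h) = (-6 + h)*(4 + h))
D(-7, u(2, -2)) + S*36 = (-24 + (-7)**2 - 2*(-7)) - 134*36 = (-24 + 49 + 14) - 4824 = 39 - 4824 = -4785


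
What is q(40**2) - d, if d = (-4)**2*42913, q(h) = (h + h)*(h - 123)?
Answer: 4039792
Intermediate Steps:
q(h) = 2*h*(-123 + h) (q(h) = (2*h)*(-123 + h) = 2*h*(-123 + h))
d = 686608 (d = 16*42913 = 686608)
q(40**2) - d = 2*40**2*(-123 + 40**2) - 1*686608 = 2*1600*(-123 + 1600) - 686608 = 2*1600*1477 - 686608 = 4726400 - 686608 = 4039792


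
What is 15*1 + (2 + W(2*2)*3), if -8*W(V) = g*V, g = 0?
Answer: 17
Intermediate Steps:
W(V) = 0 (W(V) = -0*V = -⅛*0 = 0)
15*1 + (2 + W(2*2)*3) = 15*1 + (2 + 0*3) = 15 + (2 + 0) = 15 + 2 = 17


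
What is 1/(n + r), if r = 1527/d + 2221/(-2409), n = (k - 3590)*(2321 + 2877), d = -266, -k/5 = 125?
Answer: -640794/14039525267909 ≈ -4.5642e-8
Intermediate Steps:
k = -625 (k = -5*125 = -625)
n = -21909570 (n = (-625 - 3590)*(2321 + 2877) = -4215*5198 = -21909570)
r = -4269329/640794 (r = 1527/(-266) + 2221/(-2409) = 1527*(-1/266) + 2221*(-1/2409) = -1527/266 - 2221/2409 = -4269329/640794 ≈ -6.6626)
1/(n + r) = 1/(-21909570 - 4269329/640794) = 1/(-14039525267909/640794) = -640794/14039525267909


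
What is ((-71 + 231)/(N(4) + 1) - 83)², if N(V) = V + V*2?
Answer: 844561/169 ≈ 4997.4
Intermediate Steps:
N(V) = 3*V (N(V) = V + 2*V = 3*V)
((-71 + 231)/(N(4) + 1) - 83)² = ((-71 + 231)/(3*4 + 1) - 83)² = (160/(12 + 1) - 83)² = (160/13 - 83)² = (-919/13)² = 844561/169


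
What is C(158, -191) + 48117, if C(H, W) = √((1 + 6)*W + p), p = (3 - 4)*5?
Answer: 48117 + I*√1342 ≈ 48117.0 + 36.633*I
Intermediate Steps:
p = -5 (p = -1*5 = -5)
C(H, W) = √(-5 + 7*W) (C(H, W) = √((1 + 6)*W - 5) = √(7*W - 5) = √(-5 + 7*W))
C(158, -191) + 48117 = √(-5 + 7*(-191)) + 48117 = √(-5 - 1337) + 48117 = √(-1342) + 48117 = I*√1342 + 48117 = 48117 + I*√1342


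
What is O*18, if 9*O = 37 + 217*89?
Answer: 38700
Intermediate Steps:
O = 2150 (O = (37 + 217*89)/9 = (37 + 19313)/9 = (⅑)*19350 = 2150)
O*18 = 2150*18 = 38700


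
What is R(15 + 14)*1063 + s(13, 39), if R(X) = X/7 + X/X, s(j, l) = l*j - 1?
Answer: 41810/7 ≈ 5972.9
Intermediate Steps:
s(j, l) = -1 + j*l (s(j, l) = j*l - 1 = -1 + j*l)
R(X) = 1 + X/7 (R(X) = X*(⅐) + 1 = X/7 + 1 = 1 + X/7)
R(15 + 14)*1063 + s(13, 39) = (1 + (15 + 14)/7)*1063 + (-1 + 13*39) = (1 + (⅐)*29)*1063 + (-1 + 507) = (1 + 29/7)*1063 + 506 = (36/7)*1063 + 506 = 38268/7 + 506 = 41810/7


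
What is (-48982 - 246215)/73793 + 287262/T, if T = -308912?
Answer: -56193910215/11397771608 ≈ -4.9303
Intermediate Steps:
(-48982 - 246215)/73793 + 287262/T = (-48982 - 246215)/73793 + 287262/(-308912) = -295197*1/73793 + 287262*(-1/308912) = -295197/73793 - 143631/154456 = -56193910215/11397771608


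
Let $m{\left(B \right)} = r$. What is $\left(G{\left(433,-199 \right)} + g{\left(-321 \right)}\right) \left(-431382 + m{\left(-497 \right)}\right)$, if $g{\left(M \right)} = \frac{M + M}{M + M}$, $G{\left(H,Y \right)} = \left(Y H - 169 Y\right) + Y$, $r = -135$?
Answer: $22755617478$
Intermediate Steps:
$m{\left(B \right)} = -135$
$G{\left(H,Y \right)} = - 168 Y + H Y$ ($G{\left(H,Y \right)} = \left(H Y - 169 Y\right) + Y = \left(- 169 Y + H Y\right) + Y = - 168 Y + H Y$)
$g{\left(M \right)} = 1$ ($g{\left(M \right)} = \frac{2 M}{2 M} = 2 M \frac{1}{2 M} = 1$)
$\left(G{\left(433,-199 \right)} + g{\left(-321 \right)}\right) \left(-431382 + m{\left(-497 \right)}\right) = \left(- 199 \left(-168 + 433\right) + 1\right) \left(-431382 - 135\right) = \left(\left(-199\right) 265 + 1\right) \left(-431517\right) = \left(-52735 + 1\right) \left(-431517\right) = \left(-52734\right) \left(-431517\right) = 22755617478$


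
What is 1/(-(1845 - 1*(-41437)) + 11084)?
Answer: -1/32198 ≈ -3.1058e-5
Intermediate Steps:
1/(-(1845 - 1*(-41437)) + 11084) = 1/(-(1845 + 41437) + 11084) = 1/(-1*43282 + 11084) = 1/(-43282 + 11084) = 1/(-32198) = -1/32198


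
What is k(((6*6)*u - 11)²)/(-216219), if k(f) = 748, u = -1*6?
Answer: -748/216219 ≈ -0.0034595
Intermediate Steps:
u = -6
k(((6*6)*u - 11)²)/(-216219) = 748/(-216219) = 748*(-1/216219) = -748/216219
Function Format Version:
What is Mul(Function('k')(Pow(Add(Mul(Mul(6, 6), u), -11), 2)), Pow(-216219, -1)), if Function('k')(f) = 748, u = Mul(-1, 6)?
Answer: Rational(-748, 216219) ≈ -0.0034595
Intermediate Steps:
u = -6
Mul(Function('k')(Pow(Add(Mul(Mul(6, 6), u), -11), 2)), Pow(-216219, -1)) = Mul(748, Pow(-216219, -1)) = Mul(748, Rational(-1, 216219)) = Rational(-748, 216219)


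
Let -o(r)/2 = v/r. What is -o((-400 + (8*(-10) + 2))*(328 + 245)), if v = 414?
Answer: -138/45649 ≈ -0.0030231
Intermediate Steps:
o(r) = -828/r
-o((-400 + (8*(-10) + 2))*(328 + 245)) = -(-828)/((-400 + (8*(-10) + 2))*(328 + 245)) = -(-828)/((-400 + (-80 + 2))*573) = -(-828)/((-400 - 78)*573) = -(-828)/((-478*573)) = -(-828)/(-273894) = -(-828)*(-1)/273894 = -1*138/45649 = -138/45649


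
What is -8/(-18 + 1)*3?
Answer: 24/17 ≈ 1.4118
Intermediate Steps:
-8/(-18 + 1)*3 = -8/(-17)*3 = -8*(-1/17)*3 = (8/17)*3 = 24/17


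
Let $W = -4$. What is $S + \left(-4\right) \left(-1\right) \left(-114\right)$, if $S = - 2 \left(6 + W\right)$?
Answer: $-460$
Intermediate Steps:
$S = -4$ ($S = - 2 \left(6 - 4\right) = \left(-2\right) 2 = -4$)
$S + \left(-4\right) \left(-1\right) \left(-114\right) = -4 + \left(-4\right) \left(-1\right) \left(-114\right) = -4 + 4 \left(-114\right) = -4 - 456 = -460$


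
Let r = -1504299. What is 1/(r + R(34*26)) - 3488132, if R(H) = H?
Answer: -5244109970781/1503415 ≈ -3.4881e+6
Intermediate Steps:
1/(r + R(34*26)) - 3488132 = 1/(-1504299 + 34*26) - 3488132 = 1/(-1504299 + 884) - 3488132 = 1/(-1503415) - 3488132 = -1/1503415 - 3488132 = -5244109970781/1503415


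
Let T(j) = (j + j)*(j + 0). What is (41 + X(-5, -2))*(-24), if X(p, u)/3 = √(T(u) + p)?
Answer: -984 - 72*√3 ≈ -1108.7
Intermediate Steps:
T(j) = 2*j² (T(j) = (2*j)*j = 2*j²)
X(p, u) = 3*√(p + 2*u²) (X(p, u) = 3*√(2*u² + p) = 3*√(p + 2*u²))
(41 + X(-5, -2))*(-24) = (41 + 3*√(-5 + 2*(-2)²))*(-24) = (41 + 3*√(-5 + 2*4))*(-24) = (41 + 3*√(-5 + 8))*(-24) = (41 + 3*√3)*(-24) = -984 - 72*√3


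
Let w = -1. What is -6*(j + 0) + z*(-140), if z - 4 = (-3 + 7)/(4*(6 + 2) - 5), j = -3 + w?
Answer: -15032/27 ≈ -556.74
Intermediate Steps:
j = -4 (j = -3 - 1 = -4)
z = 112/27 (z = 4 + (-3 + 7)/(4*(6 + 2) - 5) = 4 + 4/(4*8 - 5) = 4 + 4/(32 - 5) = 4 + 4/27 = 112/27 ≈ 4.1481)
-6*(j + 0) + z*(-140) = -6*(-4 + 0) + (112/27)*(-140) = -6*(-4) - 15680/27 = 24 - 15680/27 = -15032/27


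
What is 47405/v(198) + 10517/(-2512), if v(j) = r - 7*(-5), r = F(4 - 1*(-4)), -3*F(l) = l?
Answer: 356223931/243664 ≈ 1461.9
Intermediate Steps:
F(l) = -l/3
r = -8/3 (r = -(4 - 1*(-4))/3 = -(4 + 4)/3 = -⅓*8 = -8/3 ≈ -2.6667)
v(j) = 97/3 (v(j) = -8/3 - 7*(-5) = -8/3 + 35 = 97/3)
47405/v(198) + 10517/(-2512) = 47405/(97/3) + 10517/(-2512) = 47405*(3/97) + 10517*(-1/2512) = 142215/97 - 10517/2512 = 356223931/243664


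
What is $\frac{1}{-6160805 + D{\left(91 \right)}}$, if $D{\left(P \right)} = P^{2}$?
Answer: $- \frac{1}{6152524} \approx -1.6253 \cdot 10^{-7}$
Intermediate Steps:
$\frac{1}{-6160805 + D{\left(91 \right)}} = \frac{1}{-6160805 + 91^{2}} = \frac{1}{-6160805 + 8281} = \frac{1}{-6152524} = - \frac{1}{6152524}$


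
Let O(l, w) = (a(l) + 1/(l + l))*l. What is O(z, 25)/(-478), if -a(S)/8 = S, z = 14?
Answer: 3135/956 ≈ 3.2793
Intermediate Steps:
a(S) = -8*S
O(l, w) = l*(1/(2*l) - 8*l) (O(l, w) = (-8*l + 1/(l + l))*l = (-8*l + 1/(2*l))*l = (1/(2*l) - 8*l)*l = l*(1/(2*l) - 8*l))
O(z, 25)/(-478) = (½ - 8*14²)/(-478) = (½ - 8*196)*(-1/478) = (½ - 1568)*(-1/478) = -3135/2*(-1/478) = 3135/956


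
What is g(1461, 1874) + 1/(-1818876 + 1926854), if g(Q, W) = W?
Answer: 202350773/107978 ≈ 1874.0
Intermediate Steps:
g(1461, 1874) + 1/(-1818876 + 1926854) = 1874 + 1/(-1818876 + 1926854) = 1874 + 1/107978 = 202350773/107978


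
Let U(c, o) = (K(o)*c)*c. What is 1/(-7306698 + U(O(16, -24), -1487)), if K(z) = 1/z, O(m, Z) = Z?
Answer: -1487/10865060502 ≈ -1.3686e-7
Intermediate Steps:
U(c, o) = c**2/o (U(c, o) = (c/o)*c = c**2/o)
1/(-7306698 + U(O(16, -24), -1487)) = 1/(-7306698 + (-24)**2/(-1487)) = 1/(-7306698 + 576*(-1/1487)) = 1/(-7306698 - 576/1487) = 1/(-10865060502/1487) = -1487/10865060502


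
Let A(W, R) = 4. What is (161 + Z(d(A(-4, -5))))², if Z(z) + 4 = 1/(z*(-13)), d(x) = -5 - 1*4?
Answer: 337456900/13689 ≈ 24652.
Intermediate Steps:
d(x) = -9 (d(x) = -5 - 4 = -9)
Z(z) = -4 - 1/(13*z) (Z(z) = -4 + 1/(z*(-13)) = -4 - 1/13/z = -4 - 1/(13*z))
(161 + Z(d(A(-4, -5))))² = (161 + (-4 - 1/13/(-9)))² = (161 + (-4 - 1/13*(-⅑)))² = (161 + (-4 + 1/117))² = (161 - 467/117)² = (18370/117)² = 337456900/13689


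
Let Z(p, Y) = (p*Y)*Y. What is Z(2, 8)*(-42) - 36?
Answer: -5412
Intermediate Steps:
Z(p, Y) = p*Y² (Z(p, Y) = (Y*p)*Y = p*Y²)
Z(2, 8)*(-42) - 36 = (2*8²)*(-42) - 36 = (2*64)*(-42) - 36 = 128*(-42) - 36 = -5376 - 36 = -5412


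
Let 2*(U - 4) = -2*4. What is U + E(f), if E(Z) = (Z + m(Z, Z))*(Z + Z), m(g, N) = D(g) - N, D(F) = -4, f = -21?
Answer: 168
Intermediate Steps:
U = 0 (U = 4 + (-2*4)/2 = 4 + (1/2)*(-8) = 4 - 4 = 0)
m(g, N) = -4 - N
E(Z) = -8*Z (E(Z) = (Z + (-4 - Z))*(Z + Z) = -8*Z)
U + E(f) = 0 - 8*(-21) = 0 + 168 = 168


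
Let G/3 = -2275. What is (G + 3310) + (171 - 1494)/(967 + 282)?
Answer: -4391558/1249 ≈ -3516.1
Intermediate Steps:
G = -6825 (G = 3*(-2275) = -6825)
(G + 3310) + (171 - 1494)/(967 + 282) = (-6825 + 3310) + (171 - 1494)/(967 + 282) = -3515 - 1323/1249 = -4391558/1249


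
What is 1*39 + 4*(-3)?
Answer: 27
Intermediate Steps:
1*39 + 4*(-3) = 39 - 12 = 27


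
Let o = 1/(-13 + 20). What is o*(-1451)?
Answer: -1451/7 ≈ -207.29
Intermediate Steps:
o = ⅐ (o = 1/7 = ⅐ ≈ 0.14286)
o*(-1451) = (⅐)*(-1451) = -1451/7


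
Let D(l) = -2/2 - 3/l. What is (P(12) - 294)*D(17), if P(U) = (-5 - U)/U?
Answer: 17725/51 ≈ 347.55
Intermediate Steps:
P(U) = (-5 - U)/U
D(l) = -1 - 3/l (D(l) = -2*½ - 3/l = -1 - 3/l)
(P(12) - 294)*D(17) = ((-5 - 1*12)/12 - 294)*((-3 - 1*17)/17) = ((-5 - 12)/12 - 294)*((-3 - 17)/17) = ((1/12)*(-17) - 294)*((1/17)*(-20)) = (-17/12 - 294)*(-20/17) = -3545/12*(-20/17) = 17725/51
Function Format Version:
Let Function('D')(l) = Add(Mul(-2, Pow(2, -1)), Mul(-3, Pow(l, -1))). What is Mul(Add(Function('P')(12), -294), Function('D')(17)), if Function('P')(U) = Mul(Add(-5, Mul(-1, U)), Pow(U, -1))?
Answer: Rational(17725, 51) ≈ 347.55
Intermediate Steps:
Function('P')(U) = Mul(Pow(U, -1), Add(-5, Mul(-1, U)))
Function('D')(l) = Add(-1, Mul(-3, Pow(l, -1))) (Function('D')(l) = Add(Mul(-2, Rational(1, 2)), Mul(-3, Pow(l, -1))) = Add(-1, Mul(-3, Pow(l, -1))))
Mul(Add(Function('P')(12), -294), Function('D')(17)) = Mul(Add(Mul(Pow(12, -1), Add(-5, Mul(-1, 12))), -294), Mul(Pow(17, -1), Add(-3, Mul(-1, 17)))) = Mul(Add(Mul(Rational(1, 12), Add(-5, -12)), -294), Mul(Rational(1, 17), Add(-3, -17))) = Mul(Add(Mul(Rational(1, 12), -17), -294), Mul(Rational(1, 17), -20)) = Mul(Add(Rational(-17, 12), -294), Rational(-20, 17)) = Mul(Rational(-3545, 12), Rational(-20, 17)) = Rational(17725, 51)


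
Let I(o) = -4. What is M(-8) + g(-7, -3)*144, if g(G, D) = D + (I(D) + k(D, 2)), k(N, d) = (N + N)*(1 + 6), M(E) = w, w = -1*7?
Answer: -7063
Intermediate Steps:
w = -7
M(E) = -7
k(N, d) = 14*N (k(N, d) = (2*N)*7 = 14*N)
g(G, D) = -4 + 15*D (g(G, D) = D + (-4 + 14*D) = -4 + 15*D)
M(-8) + g(-7, -3)*144 = -7 + (-4 + 15*(-3))*144 = -7 + (-4 - 45)*144 = -7 - 49*144 = -7 - 7056 = -7063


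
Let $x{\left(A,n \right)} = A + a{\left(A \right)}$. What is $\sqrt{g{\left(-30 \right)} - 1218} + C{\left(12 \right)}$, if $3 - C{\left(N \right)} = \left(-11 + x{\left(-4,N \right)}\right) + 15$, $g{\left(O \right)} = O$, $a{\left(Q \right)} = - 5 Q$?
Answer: $-17 + 4 i \sqrt{78} \approx -17.0 + 35.327 i$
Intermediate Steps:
$x{\left(A,n \right)} = - 4 A$ ($x{\left(A,n \right)} = A - 5 A = - 4 A$)
$C{\left(N \right)} = -17$ ($C{\left(N \right)} = 3 - \left(\left(-11 - -16\right) + 15\right) = 3 - \left(\left(-11 + 16\right) + 15\right) = 3 - \left(5 + 15\right) = 3 - 20 = -17$)
$\sqrt{g{\left(-30 \right)} - 1218} + C{\left(12 \right)} = \sqrt{-30 - 1218} - 17 = \sqrt{-1248} - 17 = 4 i \sqrt{78} - 17 = -17 + 4 i \sqrt{78}$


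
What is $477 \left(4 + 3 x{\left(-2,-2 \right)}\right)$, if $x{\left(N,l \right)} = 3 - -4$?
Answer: $11925$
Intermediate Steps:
$x{\left(N,l \right)} = 7$ ($x{\left(N,l \right)} = 3 + 4 = 7$)
$477 \left(4 + 3 x{\left(-2,-2 \right)}\right) = 477 \left(4 + 3 \cdot 7\right) = 477 \left(4 + 21\right) = 477 \cdot 25 = 11925$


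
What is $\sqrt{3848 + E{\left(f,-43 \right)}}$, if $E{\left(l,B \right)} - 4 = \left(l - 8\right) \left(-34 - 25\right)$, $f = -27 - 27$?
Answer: $\sqrt{7510} \approx 86.66$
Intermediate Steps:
$f = -54$
$E{\left(l,B \right)} = 476 - 59 l$ ($E{\left(l,B \right)} = 4 + \left(l - 8\right) \left(-34 - 25\right) = 4 + \left(-8 + l\right) \left(-59\right) = 4 - \left(-472 + 59 l\right) = 476 - 59 l$)
$\sqrt{3848 + E{\left(f,-43 \right)}} = \sqrt{3848 + \left(476 - -3186\right)} = \sqrt{3848 + \left(476 + 3186\right)} = \sqrt{3848 + 3662} = \sqrt{7510}$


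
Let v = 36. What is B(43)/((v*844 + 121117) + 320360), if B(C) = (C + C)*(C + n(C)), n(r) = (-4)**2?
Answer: 5074/471861 ≈ 0.010753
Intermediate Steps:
n(r) = 16
B(C) = 2*C*(16 + C) (B(C) = (C + C)*(C + 16) = (2*C)*(16 + C) = 2*C*(16 + C))
B(43)/((v*844 + 121117) + 320360) = (2*43*(16 + 43))/((36*844 + 121117) + 320360) = (2*43*59)/((30384 + 121117) + 320360) = 5074/(151501 + 320360) = 5074/471861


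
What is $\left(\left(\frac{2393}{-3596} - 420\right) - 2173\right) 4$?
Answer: $- \frac{9326821}{899} \approx -10375.0$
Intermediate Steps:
$\left(\left(\frac{2393}{-3596} - 420\right) - 2173\right) 4 = \left(\left(2393 \left(- \frac{1}{3596}\right) - 420\right) - 2173\right) 4 = \left(\left(- \frac{2393}{3596} - 420\right) - 2173\right) 4 = \left(- \frac{1512713}{3596} - 2173\right) 4 = \left(- \frac{9326821}{3596}\right) 4 = - \frac{9326821}{899}$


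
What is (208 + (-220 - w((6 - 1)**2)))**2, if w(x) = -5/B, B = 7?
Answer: 6241/49 ≈ 127.37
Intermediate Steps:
w(x) = -5/7
(208 + (-220 - w((6 - 1)**2)))**2 = (208 + (-220 - 1*(-5/7)))**2 = (208 + (-220 + 5/7))**2 = (208 - 1535/7)**2 = (-79/7)**2 = 6241/49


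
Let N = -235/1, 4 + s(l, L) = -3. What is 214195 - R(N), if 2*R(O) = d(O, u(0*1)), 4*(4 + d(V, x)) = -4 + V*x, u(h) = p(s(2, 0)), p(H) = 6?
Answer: 857495/4 ≈ 2.1437e+5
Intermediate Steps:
s(l, L) = -7 (s(l, L) = -4 - 3 = -7)
u(h) = 6
d(V, x) = -5 + V*x/4 (d(V, x) = -4 + (-4 + V*x)/4 = -4 + (-1 + V*x/4) = -5 + V*x/4)
N = -235 (N = -235*1 = -235)
R(O) = -5/2 + 3*O/4 (R(O) = (-5 + (¼)*O*6)/2 = (-5 + 3*O/2)/2 = -5/2 + 3*O/4)
214195 - R(N) = 214195 - (-5/2 + (¾)*(-235)) = 214195 - (-5/2 - 705/4) = 214195 - 1*(-715/4) = 214195 + 715/4 = 857495/4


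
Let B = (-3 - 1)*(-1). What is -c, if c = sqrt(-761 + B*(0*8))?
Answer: -I*sqrt(761) ≈ -27.586*I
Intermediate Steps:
B = 4 (B = -4*(-1) = 4)
c = I*sqrt(761) (c = sqrt(-761 + 4*(0*8)) = sqrt(-761 + 4*0) = sqrt(-761 + 0) = sqrt(-761) = I*sqrt(761) ≈ 27.586*I)
-c = -I*sqrt(761)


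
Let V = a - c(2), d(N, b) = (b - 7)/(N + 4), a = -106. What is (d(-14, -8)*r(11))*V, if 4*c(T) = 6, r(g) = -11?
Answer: 7095/4 ≈ 1773.8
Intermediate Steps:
c(T) = 3/2 (c(T) = (¼)*6 = 3/2)
d(N, b) = (-7 + b)/(4 + N)
V = -215/2 (V = -106 - 1*3/2 = -106 - 3/2 = -215/2 ≈ -107.50)
(d(-14, -8)*r(11))*V = (((-7 - 8)/(4 - 14))*(-11))*(-215/2) = ((-15/(-10))*(-11))*(-215/2) = (-⅒*(-15)*(-11))*(-215/2) = ((3/2)*(-11))*(-215/2) = -33/2*(-215/2) = 7095/4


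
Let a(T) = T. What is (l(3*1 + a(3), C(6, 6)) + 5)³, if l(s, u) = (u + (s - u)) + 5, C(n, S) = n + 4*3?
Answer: 4096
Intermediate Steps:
C(n, S) = 12 + n (C(n, S) = n + 12 = 12 + n)
l(s, u) = 5 + s (l(s, u) = s + 5 = 5 + s)
(l(3*1 + a(3), C(6, 6)) + 5)³ = ((5 + (3*1 + 3)) + 5)³ = ((5 + (3 + 3)) + 5)³ = ((5 + 6) + 5)³ = (11 + 5)³ = 16³ = 4096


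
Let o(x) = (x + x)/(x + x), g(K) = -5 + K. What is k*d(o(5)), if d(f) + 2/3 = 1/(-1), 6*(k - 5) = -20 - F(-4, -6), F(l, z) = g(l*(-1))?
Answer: -55/18 ≈ -3.0556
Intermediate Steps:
F(l, z) = -5 - l (F(l, z) = -5 + l*(-1) = -5 - l)
k = 11/6 (k = 5 + (-20 - (-5 - 1*(-4)))/6 = 5 + (-20 - (-5 + 4))/6 = 5 + (-20 - 1*(-1))/6 = 5 + (-20 + 1)/6 = 5 + (⅙)*(-19) = 5 - 19/6 = 11/6 ≈ 1.8333)
o(x) = 1 (o(x) = (2*x)/((2*x)) = (2*x)*(1/(2*x)) = 1)
d(f) = -5/3 (d(f) = -⅔ + 1/(-1) = -⅔ - 1 = -5/3)
k*d(o(5)) = (11/6)*(-5/3) = -55/18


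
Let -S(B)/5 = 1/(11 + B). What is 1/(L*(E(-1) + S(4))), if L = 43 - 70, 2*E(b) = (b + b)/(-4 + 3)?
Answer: -1/18 ≈ -0.055556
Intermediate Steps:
S(B) = -5/(11 + B)
E(b) = -b (E(b) = ((b + b)/(-4 + 3))/2 = ((2*b)/(-1))/2 = ((2*b)*(-1))/2 = (-2*b)/2 = -b)
L = -27
1/(L*(E(-1) + S(4))) = 1/(-27*(-1*(-1) - 5/(11 + 4))) = 1/(-27*(1 - 5/15)) = 1/(-27*(1 - 5*1/15)) = 1/(-27*(1 - ⅓)) = 1/(-27*⅔) = 1/(-18) = -1/18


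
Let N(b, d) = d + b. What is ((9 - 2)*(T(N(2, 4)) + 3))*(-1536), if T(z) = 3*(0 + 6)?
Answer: -225792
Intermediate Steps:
N(b, d) = b + d
T(z) = 18 (T(z) = 3*6 = 18)
((9 - 2)*(T(N(2, 4)) + 3))*(-1536) = ((9 - 2)*(18 + 3))*(-1536) = (7*21)*(-1536) = 147*(-1536) = -225792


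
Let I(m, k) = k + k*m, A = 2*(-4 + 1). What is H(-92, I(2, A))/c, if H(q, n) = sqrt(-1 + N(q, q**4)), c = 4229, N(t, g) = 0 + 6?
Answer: sqrt(5)/4229 ≈ 0.00052875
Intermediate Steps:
N(t, g) = 6
A = -6 (A = 2*(-3) = -6)
H(q, n) = sqrt(5) (H(q, n) = sqrt(-1 + 6) = sqrt(5))
H(-92, I(2, A))/c = sqrt(5)/4229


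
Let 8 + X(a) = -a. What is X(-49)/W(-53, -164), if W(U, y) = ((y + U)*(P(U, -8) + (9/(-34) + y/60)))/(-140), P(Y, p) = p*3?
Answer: -418200/426839 ≈ -0.97976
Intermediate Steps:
P(Y, p) = 3*p
X(a) = -8 - a
W(U, y) = -(-825/34 + y/60)*(U + y)/140 (W(U, y) = ((y + U)*(3*(-8) + (9/(-34) + y/60)))/(-140) = ((U + y)*(-24 + (9*(-1/34) + y*(1/60))))*(-1/140) = ((U + y)*(-24 + (-9/34 + y/60)))*(-1/140) = ((U + y)*(-825/34 + y/60))*(-1/140) = ((-825/34 + y/60)*(U + y))*(-1/140) = -(-825/34 + y/60)*(U + y)/140)
X(-49)/W(-53, -164) = (-8 - 1*(-49))/(-1/8400*(-164)² + (165/952)*(-53) + (165/952)*(-164) - 1/8400*(-53)*(-164)) = (-8 + 49)/(-1/8400*26896 - 8745/952 - 6765/238 - 2173/2100) = 41/(-1681/525 - 8745/952 - 6765/238 - 2173/2100) = 41/(-426839/10200) = 41*(-10200/426839) = -418200/426839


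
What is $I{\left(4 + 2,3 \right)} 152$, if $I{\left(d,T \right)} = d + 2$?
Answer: $1216$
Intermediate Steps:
$I{\left(d,T \right)} = 2 + d$
$I{\left(4 + 2,3 \right)} 152 = \left(2 + \left(4 + 2\right)\right) 152 = \left(2 + 6\right) 152 = 8 \cdot 152 = 1216$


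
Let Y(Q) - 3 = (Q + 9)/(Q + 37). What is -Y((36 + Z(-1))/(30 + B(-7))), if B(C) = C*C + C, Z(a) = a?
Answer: -8780/2699 ≈ -3.2531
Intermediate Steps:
B(C) = C + C² (B(C) = C² + C = C + C²)
Y(Q) = 3 + (9 + Q)/(37 + Q) (Y(Q) = 3 + (Q + 9)/(Q + 37) = 3 + (9 + Q)/(37 + Q))
-Y((36 + Z(-1))/(30 + B(-7))) = -4*(30 + (36 - 1)/(30 - 7*(1 - 7)))/(37 + (36 - 1)/(30 - 7*(1 - 7))) = -4*(30 + 35/(30 - 7*(-6)))/(37 + 35/(30 - 7*(-6))) = -4*(30 + 35/(30 + 42))/(37 + 35/(30 + 42)) = -4*(30 + 35/72)/(37 + 35/72) = -4*2195/(2699/72*72) = -4*72*2195/(2699*72) = -1*8780/2699 = -8780/2699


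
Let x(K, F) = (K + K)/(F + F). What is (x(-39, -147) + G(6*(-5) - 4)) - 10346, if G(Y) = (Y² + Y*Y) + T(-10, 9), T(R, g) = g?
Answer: -393212/49 ≈ -8024.7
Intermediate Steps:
G(Y) = 9 + 2*Y² (G(Y) = (Y² + Y*Y) + 9 = (Y² + Y²) + 9 = 2*Y² + 9 = 9 + 2*Y²)
x(K, F) = K/F (x(K, F) = (2*K)/((2*F)) = (2*K)*(1/(2*F)) = K/F)
(x(-39, -147) + G(6*(-5) - 4)) - 10346 = (-39/(-147) + (9 + 2*(6*(-5) - 4)²)) - 10346 = (-39*(-1/147) + (9 + 2*(-30 - 4)²)) - 10346 = (13/49 + (9 + 2*(-34)²)) - 10346 = (13/49 + (9 + 2*1156)) - 10346 = (13/49 + (9 + 2312)) - 10346 = (13/49 + 2321) - 10346 = 113742/49 - 10346 = -393212/49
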